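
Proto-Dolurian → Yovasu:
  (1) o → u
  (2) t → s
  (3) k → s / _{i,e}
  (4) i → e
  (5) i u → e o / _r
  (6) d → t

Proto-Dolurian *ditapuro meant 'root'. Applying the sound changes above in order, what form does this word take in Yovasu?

tesaporu

Yovasu: *ditapuro > ditapuru > disapuru > desapuru > desaporu > tesaporu  (by vowel merger, unconditioned shift, vowel merger, pre-rhotic lowering, unconditioned shift)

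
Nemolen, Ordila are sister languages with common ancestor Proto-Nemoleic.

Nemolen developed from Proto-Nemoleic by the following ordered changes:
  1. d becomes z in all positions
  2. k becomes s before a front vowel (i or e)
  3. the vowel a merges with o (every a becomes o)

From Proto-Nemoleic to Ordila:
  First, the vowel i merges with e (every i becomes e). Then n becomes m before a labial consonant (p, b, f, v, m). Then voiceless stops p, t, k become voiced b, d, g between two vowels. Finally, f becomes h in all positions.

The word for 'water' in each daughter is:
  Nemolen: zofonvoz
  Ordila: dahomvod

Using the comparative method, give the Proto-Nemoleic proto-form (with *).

Position 5: Nemolen has n, Ordila has m. Nemolen preserves n here (none of its changes turn any other segment into n), so the proto-segment is *n.
Position 2: Nemolen has o, Ordila has a. Ordila preserves a here (none of its changes turn any other segment into a), so the proto-segment is *a.
Continuing position by position gives *dafonvod; check it forward:
Nemolen: *dafonvod > zafonvoz > zofonvoz  (by unconditioned shift, vowel merger)
Ordila: *dafonvod
  dafonvod (rule 1 does not apply)
  dafonvod → dafomvod   [nasal place assimilation]
  dafomvod (rule 3 does not apply)
  dafomvod → dahomvod   [unconditioned shift]
  giving Ordila dahomvod.
*dafonvod is the unique common source.

*dafonvod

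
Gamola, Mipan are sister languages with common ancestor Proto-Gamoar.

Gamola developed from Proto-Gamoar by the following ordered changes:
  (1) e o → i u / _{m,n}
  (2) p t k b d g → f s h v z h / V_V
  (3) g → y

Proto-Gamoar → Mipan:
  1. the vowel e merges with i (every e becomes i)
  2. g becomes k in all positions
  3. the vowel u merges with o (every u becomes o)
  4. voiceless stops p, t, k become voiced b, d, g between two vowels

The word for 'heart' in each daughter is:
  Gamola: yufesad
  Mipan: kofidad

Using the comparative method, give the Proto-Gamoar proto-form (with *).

Position 1: Gamola has y, Mipan has k. Taking the neighbouring segments as reconstructed: Gamola y could go back to *g or *y; Mipan k could go back to *k or *g — the one source consistent with every daughter is *g.
Position 5: Gamola has s, Mipan has d. Taking the neighbouring segments as reconstructed: Gamola s could go back to *t or *s; Mipan d could go back to *t or *d — the one source consistent with every daughter is *t.
Position 2: Gamola has u, Mipan has o. Taking the neighbouring segments as reconstructed: Gamola u can only go back to *u; Mipan o could go back to *o or *u — the one source consistent with every daughter is *u.
This points to *gufetad. Verify forward in each daughter:
Gamola: *gufetad
  gufetad (rule 1 does not apply)
  gufetad → gufesad   [intervocalic lenition]
  gufesad → yufesad   [unconditioned shift]
  giving Gamola yufesad.
Mipan: *gufetad > gufitad > kufitad > kofitad > kofidad  (by vowel merger, unconditioned shift, vowel merger, intervocalic voicing)
*gufetad is the unique common source.

*gufetad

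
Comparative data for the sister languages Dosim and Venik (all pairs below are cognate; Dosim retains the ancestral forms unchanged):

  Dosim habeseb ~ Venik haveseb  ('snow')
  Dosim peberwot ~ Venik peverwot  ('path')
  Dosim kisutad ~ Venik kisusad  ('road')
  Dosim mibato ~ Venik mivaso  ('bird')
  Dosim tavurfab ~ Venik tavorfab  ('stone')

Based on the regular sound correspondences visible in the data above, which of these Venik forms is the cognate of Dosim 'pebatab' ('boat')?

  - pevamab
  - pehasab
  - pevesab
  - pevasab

mibato ~ mivaso — Dosim b corresponds to Venik v between vowels (before a back vowel).
kisutad ~ kisusad — Dosim t corresponds to Venik s between vowels (before a back vowel).
Applying these to Dosim 'pebatab':
  pebatab → pevatab   (b→v between vowels (before a back vowel))
  pevatab → pevasab   (t→s between vowels (before a back vowel))
So the Venik cognate is 'pevasab'.

pevasab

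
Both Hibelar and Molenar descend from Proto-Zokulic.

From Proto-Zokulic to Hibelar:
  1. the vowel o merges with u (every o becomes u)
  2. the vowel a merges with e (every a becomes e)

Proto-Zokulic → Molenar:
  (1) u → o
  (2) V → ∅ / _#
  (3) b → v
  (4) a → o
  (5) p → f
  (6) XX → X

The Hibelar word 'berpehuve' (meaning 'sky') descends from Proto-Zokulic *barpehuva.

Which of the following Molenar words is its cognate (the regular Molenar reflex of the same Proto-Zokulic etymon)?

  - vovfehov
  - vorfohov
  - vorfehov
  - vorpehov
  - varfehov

Molenar: *barpehuva > barpehova > barpehov > varpehov > vorpehov > vorfehov  (by vowel merger, apocope, unconditioned shift, vowel merger, unconditioned shift)
Among the options, 'vorfehov' alone shows every Molenar change applied in order.

vorfehov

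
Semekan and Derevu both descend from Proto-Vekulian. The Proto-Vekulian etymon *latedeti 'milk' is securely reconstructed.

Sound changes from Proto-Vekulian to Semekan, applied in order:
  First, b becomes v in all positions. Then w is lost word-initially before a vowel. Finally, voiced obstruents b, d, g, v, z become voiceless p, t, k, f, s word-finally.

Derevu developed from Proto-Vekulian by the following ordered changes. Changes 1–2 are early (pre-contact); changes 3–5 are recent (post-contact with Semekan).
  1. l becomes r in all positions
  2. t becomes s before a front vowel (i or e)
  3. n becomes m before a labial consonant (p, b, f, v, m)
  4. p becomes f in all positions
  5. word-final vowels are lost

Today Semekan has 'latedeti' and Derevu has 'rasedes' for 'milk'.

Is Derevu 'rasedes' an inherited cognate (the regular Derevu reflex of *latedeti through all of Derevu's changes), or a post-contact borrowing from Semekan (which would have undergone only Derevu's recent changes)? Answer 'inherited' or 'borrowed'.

If inherited, *latedeti would pass through all of Derevu's changes:
Derevu: start from *latedeti.
  rule 1 (unconditioned shift): latedeti → ratedeti
  rule 2 (palatalisation): ratedeti → rasedesi
  rule 3: no change — rasedesi
  rule 4: no change — rasedesi
  rule 5 (apocope): rasedesi → rasedes
  ⇒ Derevu rasedes
If borrowed from Semekan 'latedeti' after the early changes, it would undergo only the recent ones:
  rule 3 (nasal place assimilation): no change (latedeti)
  rule 4 (unconditioned shift): no change (latedeti)
  rule 5 (apocope): latedeti → latedet
  ⇒ as a loan: latedet
Derevu 'rasedes' matches the inherited outcome exactly, so it is an inherited cognate, not a loan.

inherited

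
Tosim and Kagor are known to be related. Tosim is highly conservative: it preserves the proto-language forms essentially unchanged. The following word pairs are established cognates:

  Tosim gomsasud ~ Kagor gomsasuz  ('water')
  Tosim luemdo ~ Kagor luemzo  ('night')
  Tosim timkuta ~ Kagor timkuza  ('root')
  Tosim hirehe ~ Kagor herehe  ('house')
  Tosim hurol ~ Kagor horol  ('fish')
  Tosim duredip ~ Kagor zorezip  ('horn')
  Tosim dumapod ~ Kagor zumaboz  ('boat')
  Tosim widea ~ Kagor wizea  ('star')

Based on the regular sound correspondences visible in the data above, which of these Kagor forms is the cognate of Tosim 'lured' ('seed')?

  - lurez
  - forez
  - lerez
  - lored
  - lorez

lorez

hurol ~ horol, duredip ~ zorezip — Tosim u corresponds to Kagor o after a consonant, before r.
gomsasud ~ gomsasuz, dumapod ~ zumaboz — Tosim d corresponds to Kagor z word-finally.
Applying these to Tosim 'lured':
  lured → lored   (u→o after a consonant, before r)
  lored → lorez   (d→z word-finally)
So the Kagor cognate is 'lorez'.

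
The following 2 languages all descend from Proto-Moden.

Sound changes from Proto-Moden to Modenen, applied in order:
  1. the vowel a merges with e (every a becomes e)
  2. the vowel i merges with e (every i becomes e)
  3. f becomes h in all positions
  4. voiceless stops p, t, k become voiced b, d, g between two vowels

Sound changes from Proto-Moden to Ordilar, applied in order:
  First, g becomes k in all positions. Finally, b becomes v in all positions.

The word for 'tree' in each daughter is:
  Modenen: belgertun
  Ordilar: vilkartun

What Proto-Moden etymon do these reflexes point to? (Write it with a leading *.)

*bilgartun

Position 5: Modenen has e, Ordilar has a. Ordilar preserves a here (none of its changes turn any other segment into a), so the proto-segment is *a.
Position 4: Modenen has g, Ordilar has k. Taking the neighbouring segments as reconstructed: Modenen g can only go back to *g; Ordilar k could go back to *k or *g — the one source consistent with every daughter is *g.
Position 2: Modenen has e, Ordilar has i. Ordilar preserves i here (none of its changes turn any other segment into i), so the proto-segment is *i.
This points to *bilgartun. Verify forward in each daughter:
Modenen: *bilgartun
  bilgartun → bilgertun   [vowel merger]
  bilgertun → belgertun   [vowel merger]
  belgertun (rule 3 does not apply)
  belgertun (rule 4 does not apply)
  giving Modenen belgertun.
Ordilar: *bilgartun > bilkartun > vilkartun  (by unconditioned shift, unconditioned shift)
No other proto-form is consistent with every reflex, so the reconstruction is *bilgartun.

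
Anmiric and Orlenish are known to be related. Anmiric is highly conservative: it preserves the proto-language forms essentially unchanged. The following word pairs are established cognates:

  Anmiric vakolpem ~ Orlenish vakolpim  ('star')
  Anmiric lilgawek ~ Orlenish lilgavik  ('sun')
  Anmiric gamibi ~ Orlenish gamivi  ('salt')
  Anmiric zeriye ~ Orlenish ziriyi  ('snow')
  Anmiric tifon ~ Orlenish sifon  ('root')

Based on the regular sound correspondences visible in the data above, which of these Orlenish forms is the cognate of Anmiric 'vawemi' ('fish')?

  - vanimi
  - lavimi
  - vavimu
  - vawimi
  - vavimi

lilgawek ~ lilgavik — Anmiric w corresponds to Orlenish v between vowels (before a front vowel).
vakolpem ~ vakolpim — Anmiric e corresponds to Orlenish i after a consonant, before a nasal.
Applying these to Anmiric 'vawemi':
  vawemi → vavemi   (w→v between vowels (before a front vowel))
  vavemi → vavimi   (e→i after a consonant, before a nasal)
So the Orlenish cognate is 'vavimi'.

vavimi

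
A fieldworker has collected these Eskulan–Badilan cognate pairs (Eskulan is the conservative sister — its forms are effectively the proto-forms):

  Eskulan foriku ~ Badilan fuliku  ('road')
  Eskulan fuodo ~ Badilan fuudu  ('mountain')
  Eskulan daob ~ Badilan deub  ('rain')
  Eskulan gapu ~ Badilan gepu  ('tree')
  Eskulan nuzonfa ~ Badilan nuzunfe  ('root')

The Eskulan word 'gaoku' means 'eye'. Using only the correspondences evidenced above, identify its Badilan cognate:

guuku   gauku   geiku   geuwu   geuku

daob ~ deub — Eskulan a corresponds to Badilan e after a consonant, before a back vowel.
fuodo ~ fuudu — Eskulan o corresponds to Badilan u after a vowel, before a consonant other than r, m, n, p, b, f, v.
Applying these to Eskulan 'gaoku':
  gaoku → geoku   (a→e after a consonant, before a back vowel)
  geoku → geuku   (o→u after a vowel, before a consonant other than r, m, n, p, b, f, v)
So the Badilan cognate is 'geuku'.

geuku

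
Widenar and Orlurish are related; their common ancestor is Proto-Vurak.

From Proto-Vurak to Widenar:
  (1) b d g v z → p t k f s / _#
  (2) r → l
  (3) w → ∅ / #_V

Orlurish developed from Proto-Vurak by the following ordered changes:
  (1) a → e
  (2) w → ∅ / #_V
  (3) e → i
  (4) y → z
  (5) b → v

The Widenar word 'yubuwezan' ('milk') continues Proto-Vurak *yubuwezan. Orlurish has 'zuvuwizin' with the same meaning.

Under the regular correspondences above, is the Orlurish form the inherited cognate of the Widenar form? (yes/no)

Derive the expected Orlurish reflex of *yubuwezan:
Orlurish: *yubuwezan
  yubuwezan → yubuwezen   [vowel merger]
  yubuwezen (rule 2 does not apply)
  yubuwezen → yubuwizin   [vowel merger]
  yubuwizin → zubuwizin   [unconditioned shift]
  zubuwizin → zuvuwizin   [unconditioned shift]
  giving Orlurish zuvuwizin.
Orlurish 'zuvuwizin' matches the regular reflex exactly, so the pair is cognate.

yes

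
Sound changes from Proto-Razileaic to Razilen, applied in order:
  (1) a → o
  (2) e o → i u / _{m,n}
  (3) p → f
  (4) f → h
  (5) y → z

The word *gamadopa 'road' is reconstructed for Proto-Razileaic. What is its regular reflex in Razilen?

Razilen: start from *gamadopa.
  rule 1 (vowel merger): gamadopa → gomodopo
  rule 2 (pre-nasal raising): gomodopo → gumodopo
  rule 3 (unconditioned shift): gumodopo → gumodofo
  rule 4 (unconditioned shift): gumodofo → gumodoho
  rule 5: no change — gumodoho
  ⇒ Razilen gumodoho

gumodoho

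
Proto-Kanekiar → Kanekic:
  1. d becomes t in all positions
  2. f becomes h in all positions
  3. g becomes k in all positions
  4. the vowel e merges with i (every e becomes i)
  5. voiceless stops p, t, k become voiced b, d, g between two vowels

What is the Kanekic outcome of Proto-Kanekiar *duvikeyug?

Kanekic: *duvikeyug
  duvikeyug → tuvikeyug   [unconditioned shift]
  tuvikeyug (rule 2 does not apply)
  tuvikeyug → tuvikeyuk   [unconditioned shift]
  tuvikeyuk → tuvikiyuk   [vowel merger]
  tuvikiyuk → tuvigiyuk   [intervocalic voicing]
  giving Kanekic tuvigiyuk.

tuvigiyuk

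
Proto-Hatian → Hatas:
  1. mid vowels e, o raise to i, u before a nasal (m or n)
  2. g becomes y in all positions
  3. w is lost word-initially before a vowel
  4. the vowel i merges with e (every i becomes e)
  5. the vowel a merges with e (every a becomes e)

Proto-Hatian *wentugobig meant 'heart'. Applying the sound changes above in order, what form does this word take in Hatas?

Hatas: *wentugobig
  wentugobig → wintugobig   [pre-nasal raising]
  wintugobig → wintuyobiy   [unconditioned shift]
  wintuyobiy → intuyobiy   [glide loss]
  intuyobiy → entuyobey   [vowel merger]
  entuyobey (rule 5 does not apply)
  giving Hatas entuyobey.

entuyobey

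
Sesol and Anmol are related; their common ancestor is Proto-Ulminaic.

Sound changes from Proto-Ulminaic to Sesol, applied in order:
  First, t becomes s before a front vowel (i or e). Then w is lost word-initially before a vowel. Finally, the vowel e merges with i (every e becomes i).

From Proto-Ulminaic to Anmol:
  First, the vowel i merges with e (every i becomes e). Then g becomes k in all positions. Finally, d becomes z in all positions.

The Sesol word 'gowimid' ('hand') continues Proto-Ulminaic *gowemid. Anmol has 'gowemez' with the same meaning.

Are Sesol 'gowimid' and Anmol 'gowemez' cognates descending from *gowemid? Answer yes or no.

no

Derive the expected Anmol reflex of *gowemid:
Anmol: *gowemid > gowemed > kowemed > kowemez  (by vowel merger, unconditioned shift, unconditioned shift)
The regular Anmol reflex would be 'kowemez', but the attested form is 'gowemez'. The correspondence is irregular, so they are not cognates (the Anmol form has a different source).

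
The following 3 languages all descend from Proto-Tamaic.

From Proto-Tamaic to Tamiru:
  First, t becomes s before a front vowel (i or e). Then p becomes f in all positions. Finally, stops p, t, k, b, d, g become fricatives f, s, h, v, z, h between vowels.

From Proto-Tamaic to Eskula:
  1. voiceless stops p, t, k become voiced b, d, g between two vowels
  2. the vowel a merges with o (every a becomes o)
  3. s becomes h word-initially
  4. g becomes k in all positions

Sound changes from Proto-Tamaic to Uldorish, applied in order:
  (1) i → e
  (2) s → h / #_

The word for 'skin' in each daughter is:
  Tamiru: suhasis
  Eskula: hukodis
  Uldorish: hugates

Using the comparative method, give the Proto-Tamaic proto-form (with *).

*sugatis

Position 5: Tamiru has s, Eskula has d, Uldorish has t. Uldorish preserves t here (none of its changes turn any other segment into t), so the proto-segment is *t.
Position 3: Tamiru has h, Eskula has k, Uldorish has g. Uldorish preserves g here (none of its changes turn any other segment into g), so the proto-segment is *g.
Position 4: Tamiru has a, Eskula has o, Uldorish has a. Tamiru preserves a here (none of its changes turn any other segment into a), so the proto-segment is *a.
Verify the candidate proto-form against each daughter:
Tamiru: start from *sugatis.
  rule 1 (palatalisation): sugatis → sugasis
  rule 2: no change — sugasis
  rule 3 (intervocalic lenition): sugasis → suhasis
  ⇒ Tamiru suhasis
Eskula: start from *sugatis.
  rule 1 (intervocalic voicing): sugatis → sugadis
  rule 2 (vowel merger): sugadis → sugodis
  rule 3 (debuccalisation): sugodis → hugodis
  rule 4 (unconditioned shift): hugodis → hukodis
  ⇒ Eskula hukodis
Uldorish: *sugatis > sugates > hugates  (by vowel merger, debuccalisation)
No other proto-form is consistent with every reflex, so the reconstruction is *sugatis.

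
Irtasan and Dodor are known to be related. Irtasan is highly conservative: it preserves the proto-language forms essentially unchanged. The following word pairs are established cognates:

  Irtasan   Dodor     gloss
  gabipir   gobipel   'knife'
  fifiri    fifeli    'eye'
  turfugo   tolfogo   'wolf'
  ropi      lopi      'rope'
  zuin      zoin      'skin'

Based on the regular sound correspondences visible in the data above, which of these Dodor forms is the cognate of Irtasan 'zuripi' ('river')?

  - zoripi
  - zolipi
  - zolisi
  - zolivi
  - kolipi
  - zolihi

zolipi

turfugo ~ tolfogo — Irtasan u corresponds to Dodor o after a consonant, before r.
fifiri ~ fifeli — Irtasan r corresponds to Dodor l between vowels (before a front vowel).
Applying these to Irtasan 'zuripi':
  zuripi → zoripi   (u→o after a consonant, before r)
  zoripi → zolipi   (r→l between vowels (before a front vowel))
So the Dodor cognate is 'zolipi'.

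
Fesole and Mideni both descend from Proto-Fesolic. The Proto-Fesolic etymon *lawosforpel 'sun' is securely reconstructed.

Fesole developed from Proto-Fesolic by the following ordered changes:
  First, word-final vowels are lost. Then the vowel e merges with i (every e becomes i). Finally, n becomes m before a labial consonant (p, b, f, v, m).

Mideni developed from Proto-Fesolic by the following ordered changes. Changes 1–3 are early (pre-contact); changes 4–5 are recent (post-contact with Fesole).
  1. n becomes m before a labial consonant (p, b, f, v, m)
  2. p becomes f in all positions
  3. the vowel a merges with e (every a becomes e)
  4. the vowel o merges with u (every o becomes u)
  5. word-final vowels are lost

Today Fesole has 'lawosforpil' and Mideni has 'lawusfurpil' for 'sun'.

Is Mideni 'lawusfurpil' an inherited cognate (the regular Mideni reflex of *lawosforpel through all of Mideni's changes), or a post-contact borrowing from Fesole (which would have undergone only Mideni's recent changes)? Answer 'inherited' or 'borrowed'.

If inherited, *lawosforpel would pass through all of Mideni's changes:
Mideni: *lawosforpel
  lawosforpel (rule 1 does not apply)
  lawosforpel → lawosforfel   [unconditioned shift]
  lawosforfel → lewosforfel   [vowel merger]
  lewosforfel → lewusfurfel   [vowel merger]
  lewusfurfel (rule 5 does not apply)
  giving Mideni lewusfurfel.
If borrowed from Fesole 'lawosforpil' after the early changes, it would undergo only the recent ones:
  rule 4 (vowel merger): lawosforpil → lawusfurpil
  rule 5 (apocope): no change (lawusfurpil)
  ⇒ as a loan: lawusfurpil
Mideni 'lawusfurpil' matches the loan outcome 'lawusfurpil', not the inherited 'lewusfurfel' — it skipped the early Mideni changes, so it was borrowed from Fesole.

borrowed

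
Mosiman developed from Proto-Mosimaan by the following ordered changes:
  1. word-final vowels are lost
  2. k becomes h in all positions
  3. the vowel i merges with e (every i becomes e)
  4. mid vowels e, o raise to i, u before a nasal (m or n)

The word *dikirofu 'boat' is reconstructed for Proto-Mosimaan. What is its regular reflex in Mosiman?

Mosiman: *dikirofu > dikirof > dihirof > deherof  (by apocope, unconditioned shift, vowel merger)

deherof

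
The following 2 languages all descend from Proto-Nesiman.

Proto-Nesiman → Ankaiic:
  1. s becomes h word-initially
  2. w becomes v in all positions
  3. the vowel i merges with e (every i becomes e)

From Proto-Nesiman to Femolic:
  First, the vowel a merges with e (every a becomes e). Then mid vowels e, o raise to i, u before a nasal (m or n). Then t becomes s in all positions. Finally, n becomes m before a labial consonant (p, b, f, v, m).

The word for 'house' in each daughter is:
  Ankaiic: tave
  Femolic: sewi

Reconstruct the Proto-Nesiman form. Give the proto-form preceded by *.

*tawi

Position 4: Ankaiic has e, Femolic has i. Taking the neighbouring segments as reconstructed: Ankaiic e could go back to *e or *i; Femolic i can only go back to *i — the one source consistent with every daughter is *i.
Position 2: Ankaiic has a, Femolic has e. Ankaiic preserves a here (none of its changes turn any other segment into a), so the proto-segment is *a.
Verify the candidate proto-form against each daughter:
Ankaiic: start from *tawi.
  rule 1: no change — tawi
  rule 2 (unconditioned shift): tawi → tavi
  rule 3 (vowel merger): tavi → tave
  ⇒ Ankaiic tave
Femolic: *tawi
  tawi → tewi   [vowel merger]
  tewi (rule 2 does not apply)
  tewi → sewi   [unconditioned shift]
  sewi (rule 4 does not apply)
  giving Femolic sewi.
*tawi is the unique common source.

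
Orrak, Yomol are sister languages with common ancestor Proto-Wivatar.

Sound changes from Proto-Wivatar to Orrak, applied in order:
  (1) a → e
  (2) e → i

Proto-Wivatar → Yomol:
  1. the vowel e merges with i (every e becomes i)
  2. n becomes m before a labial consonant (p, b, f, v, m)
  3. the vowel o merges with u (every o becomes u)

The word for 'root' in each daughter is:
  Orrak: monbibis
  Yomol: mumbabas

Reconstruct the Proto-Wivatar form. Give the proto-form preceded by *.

*monbabas

Position 7: Orrak has i, Yomol has a. Yomol preserves a here (none of its changes turn any other segment into a), so the proto-segment is *a.
Position 2: Orrak has o, Yomol has u. Orrak preserves o here (none of its changes turn any other segment into o), so the proto-segment is *o.
Continuing position by position gives *monbabas; check it forward:
Orrak: *monbabas
  monbabas → monbebes   [vowel merger]
  monbebes → monbibis   [vowel merger]
  giving Orrak monbibis.
Yomol: *monbabas
  monbabas (rule 1 does not apply)
  monbabas → mombabas   [nasal place assimilation]
  mombabas → mumbabas   [vowel merger]
  giving Yomol mumbabas.
Only *monbabas yields all of Orrak monbibis, Yomol mumbabas.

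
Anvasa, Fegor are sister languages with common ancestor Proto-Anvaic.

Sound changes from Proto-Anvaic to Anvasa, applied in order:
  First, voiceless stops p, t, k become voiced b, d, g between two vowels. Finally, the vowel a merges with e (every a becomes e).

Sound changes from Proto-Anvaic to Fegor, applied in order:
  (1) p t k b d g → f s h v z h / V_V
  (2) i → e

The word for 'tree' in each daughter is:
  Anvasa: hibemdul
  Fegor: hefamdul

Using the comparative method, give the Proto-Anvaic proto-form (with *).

*hipamdul

Position 4: Anvasa has e, Fegor has a. Fegor preserves a here (none of its changes turn any other segment into a), so the proto-segment is *a.
Position 3: Anvasa has b, Fegor has f. Taking the neighbouring segments as reconstructed: Anvasa b could go back to *p or *b; Fegor f could go back to *p or *f — the one source consistent with every daughter is *p.
Position 2: Anvasa has i, Fegor has e. Anvasa preserves i here (none of its changes turn any other segment into i), so the proto-segment is *i.
Verify the candidate proto-form against each daughter:
Anvasa: *hipamdul > hibamdul > hibemdul  (by intervocalic voicing, vowel merger)
Fegor: *hipamdul > hifamdul > hefamdul  (by intervocalic lenition, vowel merger)
*hipamdul is the unique common source.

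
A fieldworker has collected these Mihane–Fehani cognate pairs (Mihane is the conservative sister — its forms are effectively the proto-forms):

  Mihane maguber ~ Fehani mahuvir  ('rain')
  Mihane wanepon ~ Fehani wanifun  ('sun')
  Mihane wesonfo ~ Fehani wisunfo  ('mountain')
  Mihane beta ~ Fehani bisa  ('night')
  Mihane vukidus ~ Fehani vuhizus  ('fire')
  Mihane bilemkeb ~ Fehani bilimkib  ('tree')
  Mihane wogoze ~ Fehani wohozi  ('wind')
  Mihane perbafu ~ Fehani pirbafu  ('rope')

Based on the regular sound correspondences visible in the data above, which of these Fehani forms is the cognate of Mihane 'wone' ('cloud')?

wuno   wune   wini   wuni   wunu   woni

wuni

wanepon ~ wanifun, wesonfo ~ wisunfo — Mihane o corresponds to Fehani u after a consonant, before a nasal.
wogoze ~ wohozi — Mihane e corresponds to Fehani i word-finally.
Applying these to Mihane 'wone':
  wone → wune   (o→u after a consonant, before a nasal)
  wune → wuni   (e→i word-finally)
So the Fehani cognate is 'wuni'.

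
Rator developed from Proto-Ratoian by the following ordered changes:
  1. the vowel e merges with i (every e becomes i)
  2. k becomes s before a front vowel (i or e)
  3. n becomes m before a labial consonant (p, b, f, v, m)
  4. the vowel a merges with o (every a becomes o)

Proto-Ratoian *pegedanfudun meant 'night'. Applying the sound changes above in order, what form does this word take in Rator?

Rator: start from *pegedanfudun.
  rule 1 (vowel merger): pegedanfudun → pigidanfudun
  rule 2: no change — pigidanfudun
  rule 3 (nasal place assimilation): pigidanfudun → pigidamfudun
  rule 4 (vowel merger): pigidamfudun → pigidomfudun
  ⇒ Rator pigidomfudun

pigidomfudun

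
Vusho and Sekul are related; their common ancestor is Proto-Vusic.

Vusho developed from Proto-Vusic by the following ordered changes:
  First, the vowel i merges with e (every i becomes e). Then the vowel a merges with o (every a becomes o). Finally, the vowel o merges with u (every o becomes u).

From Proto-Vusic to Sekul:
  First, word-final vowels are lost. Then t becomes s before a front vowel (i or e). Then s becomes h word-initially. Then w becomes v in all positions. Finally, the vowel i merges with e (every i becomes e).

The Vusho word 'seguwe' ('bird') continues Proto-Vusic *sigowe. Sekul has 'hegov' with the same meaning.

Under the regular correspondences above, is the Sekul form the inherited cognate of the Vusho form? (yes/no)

Derive the expected Sekul reflex of *sigowe:
Sekul: start from *sigowe.
  rule 1 (apocope): sigowe → sigow
  rule 2: no change — sigow
  rule 3 (debuccalisation): sigow → higow
  rule 4 (unconditioned shift): higow → higov
  rule 5 (vowel merger): higov → hegov
  ⇒ Sekul hegov
Sekul 'hegov' matches the regular reflex exactly, so the pair is cognate.

yes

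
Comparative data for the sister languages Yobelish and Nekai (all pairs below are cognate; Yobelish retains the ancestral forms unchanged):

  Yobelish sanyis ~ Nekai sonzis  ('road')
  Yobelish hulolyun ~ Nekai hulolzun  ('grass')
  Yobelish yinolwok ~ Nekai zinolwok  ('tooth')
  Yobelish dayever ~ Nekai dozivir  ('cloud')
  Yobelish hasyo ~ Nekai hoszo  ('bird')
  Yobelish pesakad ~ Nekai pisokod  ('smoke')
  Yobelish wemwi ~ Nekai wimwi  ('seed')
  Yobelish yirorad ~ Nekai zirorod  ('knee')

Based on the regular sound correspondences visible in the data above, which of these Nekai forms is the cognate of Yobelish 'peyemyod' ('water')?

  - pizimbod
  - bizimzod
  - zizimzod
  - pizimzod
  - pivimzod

pizimzod

pesakad ~ pisokod — Yobelish e corresponds to Nekai i after a consonant, before a consonant other than r, m, n, p, b, f, v.
dayever ~ dozivir — Yobelish y corresponds to Nekai z between vowels (before a front vowel).
wemwi ~ wimwi — Yobelish e corresponds to Nekai i after a consonant, before a nasal.
hasyo ~ hoszo — Yobelish y corresponds to Nekai z after a consonant, before a back vowel.
Applying these to Yobelish 'peyemyod':
  peyemyod → piyemyod   (e→i after a consonant, before a consonant other than r, m, n, p, b, f, v)
  piyemyod → pizemyod   (y→z between vowels (before a front vowel))
  pizemyod → pizimyod   (e→i after a consonant, before a nasal)
  pizimyod → pizimzod   (y→z after a consonant, before a back vowel)
So the Nekai cognate is 'pizimzod'.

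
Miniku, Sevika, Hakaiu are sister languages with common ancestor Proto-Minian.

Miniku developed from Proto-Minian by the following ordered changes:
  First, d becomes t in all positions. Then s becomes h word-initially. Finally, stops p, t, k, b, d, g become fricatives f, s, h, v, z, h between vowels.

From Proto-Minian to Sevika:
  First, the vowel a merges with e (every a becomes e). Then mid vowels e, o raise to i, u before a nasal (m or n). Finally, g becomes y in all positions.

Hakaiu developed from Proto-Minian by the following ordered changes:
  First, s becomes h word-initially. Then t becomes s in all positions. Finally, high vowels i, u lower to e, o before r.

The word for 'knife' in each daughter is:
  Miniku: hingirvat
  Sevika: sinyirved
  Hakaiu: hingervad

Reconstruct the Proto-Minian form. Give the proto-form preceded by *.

Position 8: Miniku has a, Sevika has e, Hakaiu has a. Miniku preserves a here (none of its changes turn any other segment into a), so the proto-segment is *a.
Position 4: Miniku has g, Sevika has y, Hakaiu has g. Miniku preserves g here (none of its changes turn any other segment into g), so the proto-segment is *g.
Verify the candidate proto-form against each daughter:
Miniku: *singirvad > singirvat > hingirvat  (by unconditioned shift, debuccalisation)
Sevika: *singirvad
  singirvad → singirved   [vowel merger]
  singirved (rule 2 does not apply)
  singirved → sinyirved   [unconditioned shift]
  giving Sevika sinyirved.
Hakaiu: start from *singirvad.
  rule 1 (debuccalisation): singirvad → hingirvad
  rule 2: no change — hingirvad
  rule 3 (pre-rhotic lowering): hingirvad → hingervad
  ⇒ Hakaiu hingervad
No other proto-form is consistent with every reflex, so the reconstruction is *singirvad.

*singirvad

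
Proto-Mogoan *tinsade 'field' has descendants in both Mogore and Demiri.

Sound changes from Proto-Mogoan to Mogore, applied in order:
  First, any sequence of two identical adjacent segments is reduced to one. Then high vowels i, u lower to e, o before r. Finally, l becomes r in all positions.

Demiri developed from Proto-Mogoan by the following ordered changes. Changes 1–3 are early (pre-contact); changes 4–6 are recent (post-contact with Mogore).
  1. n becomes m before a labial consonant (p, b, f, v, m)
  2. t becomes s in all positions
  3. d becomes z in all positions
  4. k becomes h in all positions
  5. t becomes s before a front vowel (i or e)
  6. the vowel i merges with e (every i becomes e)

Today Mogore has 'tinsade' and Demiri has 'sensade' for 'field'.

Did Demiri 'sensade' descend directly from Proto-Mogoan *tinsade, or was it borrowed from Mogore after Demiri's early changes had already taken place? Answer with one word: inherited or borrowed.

borrowed

If inherited, *tinsade would pass through all of Demiri's changes:
Demiri: start from *tinsade.
  rule 1: no change — tinsade
  rule 2 (unconditioned shift): tinsade → sinsade
  rule 3 (unconditioned shift): sinsade → sinsaze
  rule 4: no change — sinsaze
  rule 5: no change — sinsaze
  rule 6 (vowel merger): sinsaze → sensaze
  ⇒ Demiri sensaze
If borrowed from Mogore 'tinsade' after the early changes, it would undergo only the recent ones:
  rule 4 (unconditioned shift): no change (tinsade)
  rule 5 (palatalisation): tinsade → sinsade
  rule 6 (vowel merger): sinsade → sensade
  ⇒ as a loan: sensade
Demiri 'sensade' matches the loan outcome 'sensade', not the inherited 'sensaze' — it skipped the early Demiri changes, so it was borrowed from Mogore.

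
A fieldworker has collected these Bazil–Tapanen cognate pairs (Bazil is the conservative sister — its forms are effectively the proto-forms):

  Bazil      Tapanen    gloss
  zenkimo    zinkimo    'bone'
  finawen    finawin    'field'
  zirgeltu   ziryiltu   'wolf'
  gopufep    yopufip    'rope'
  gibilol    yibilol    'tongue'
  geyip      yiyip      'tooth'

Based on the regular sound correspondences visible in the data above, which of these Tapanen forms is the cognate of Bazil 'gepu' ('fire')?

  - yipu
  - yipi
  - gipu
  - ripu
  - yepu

yipu

geyip ~ yiyip — Bazil g corresponds to Tapanen y word-initially before a front vowel.
gopufep ~ yopufip — Bazil e corresponds to Tapanen i after a consonant, before a labial obstruent.
Applying these to Bazil 'gepu':
  gepu → yepu   (g→y word-initially before a front vowel)
  yepu → yipu   (e→i after a consonant, before a labial obstruent)
So the Tapanen cognate is 'yipu'.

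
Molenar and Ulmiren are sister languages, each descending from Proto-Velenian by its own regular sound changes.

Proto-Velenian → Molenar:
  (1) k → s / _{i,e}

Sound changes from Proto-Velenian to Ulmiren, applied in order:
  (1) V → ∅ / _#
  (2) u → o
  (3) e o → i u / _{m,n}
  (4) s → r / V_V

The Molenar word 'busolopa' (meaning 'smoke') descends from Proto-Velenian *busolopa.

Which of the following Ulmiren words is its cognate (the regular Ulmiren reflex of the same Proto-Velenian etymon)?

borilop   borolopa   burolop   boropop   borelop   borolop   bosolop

Ulmiren: *busolopa
  busolopa → busolop   [apocope]
  busolop → bosolop   [vowel merger]
  bosolop (rule 3 does not apply)
  bosolop → borolop   [rhotacism]
  giving Ulmiren borolop.

borolop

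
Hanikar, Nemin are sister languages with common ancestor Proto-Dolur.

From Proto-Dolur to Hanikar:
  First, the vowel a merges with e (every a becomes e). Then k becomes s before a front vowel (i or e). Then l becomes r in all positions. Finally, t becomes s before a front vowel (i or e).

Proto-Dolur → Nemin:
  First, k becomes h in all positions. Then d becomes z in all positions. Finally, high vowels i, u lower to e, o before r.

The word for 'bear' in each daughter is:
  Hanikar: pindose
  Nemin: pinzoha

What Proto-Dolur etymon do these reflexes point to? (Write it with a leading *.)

Position 4: Hanikar has d, Nemin has z. Hanikar preserves d here (none of its changes turn any other segment into d), so the proto-segment is *d.
Position 7: Hanikar has e, Nemin has a. Nemin preserves a here (none of its changes turn any other segment into a), so the proto-segment is *a.
Verify the candidate proto-form against each daughter:
Hanikar: *pindoka
  pindoka → pindoke   [vowel merger]
  pindoke → pindose   [palatalisation]
  pindose (rule 3 does not apply)
  pindose (rule 4 does not apply)
  giving Hanikar pindose.
Nemin: *pindoka
  pindoka → pindoha   [unconditioned shift]
  pindoha → pinzoha   [unconditioned shift]
  pinzoha (rule 3 does not apply)
  giving Nemin pinzoha.
No other proto-form is consistent with every reflex, so the reconstruction is *pindoka.

*pindoka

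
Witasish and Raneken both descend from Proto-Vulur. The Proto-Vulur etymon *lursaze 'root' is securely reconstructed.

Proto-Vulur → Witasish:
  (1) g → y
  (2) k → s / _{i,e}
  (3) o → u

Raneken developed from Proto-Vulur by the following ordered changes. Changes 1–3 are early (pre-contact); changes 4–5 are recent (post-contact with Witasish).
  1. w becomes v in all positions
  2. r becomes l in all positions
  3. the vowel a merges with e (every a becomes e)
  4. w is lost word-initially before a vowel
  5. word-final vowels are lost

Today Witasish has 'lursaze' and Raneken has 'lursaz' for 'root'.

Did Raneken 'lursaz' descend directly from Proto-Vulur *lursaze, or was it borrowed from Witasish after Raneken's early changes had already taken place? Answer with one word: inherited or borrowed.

borrowed

If inherited, *lursaze would pass through all of Raneken's changes:
Raneken: *lursaze
  lursaze (rule 1 does not apply)
  lursaze → lulsaze   [unconditioned shift]
  lulsaze → lulseze   [vowel merger]
  lulseze (rule 4 does not apply)
  lulseze → lulsez   [apocope]
  giving Raneken lulsez.
If borrowed from Witasish 'lursaze' after the early changes, it would undergo only the recent ones:
  rule 4 (glide loss): no change (lursaze)
  rule 5 (apocope): lursaze → lursaz
  ⇒ as a loan: lursaz
Raneken 'lursaz' matches the loan outcome 'lursaz', not the inherited 'lulsez' — it skipped the early Raneken changes, so it was borrowed from Witasish.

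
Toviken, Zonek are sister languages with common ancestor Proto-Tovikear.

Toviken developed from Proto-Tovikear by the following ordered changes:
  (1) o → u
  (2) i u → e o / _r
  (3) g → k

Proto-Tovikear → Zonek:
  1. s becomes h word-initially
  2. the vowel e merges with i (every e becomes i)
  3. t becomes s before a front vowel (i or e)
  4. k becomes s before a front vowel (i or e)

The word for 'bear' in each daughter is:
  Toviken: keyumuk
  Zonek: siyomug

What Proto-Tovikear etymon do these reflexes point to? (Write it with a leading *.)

*keyomug

Position 7: Toviken has k, Zonek has g. Zonek preserves g here (none of its changes turn any other segment into g), so the proto-segment is *g.
Position 2: Toviken has e, Zonek has i. Taking the neighbouring segments as reconstructed: Toviken e can only go back to *e; Zonek i could go back to *e or *i — the one source consistent with every daughter is *e.
Continuing position by position gives *keyomug; check it forward:
Toviken: *keyomug > keyumug > keyumuk  (by vowel merger, unconditioned shift)
Zonek: *keyomug
  keyomug (rule 1 does not apply)
  keyomug → kiyomug   [vowel merger]
  kiyomug (rule 3 does not apply)
  kiyomug → siyomug   [palatalisation]
  giving Zonek siyomug.
*keyomug is the unique common source.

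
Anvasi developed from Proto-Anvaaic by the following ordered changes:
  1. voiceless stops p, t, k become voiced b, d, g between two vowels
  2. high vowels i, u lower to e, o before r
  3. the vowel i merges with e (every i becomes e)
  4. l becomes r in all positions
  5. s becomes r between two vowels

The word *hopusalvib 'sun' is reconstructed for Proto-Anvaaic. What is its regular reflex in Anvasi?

Anvasi: *hopusalvib
  hopusalvib → hobusalvib   [intervocalic voicing]
  hobusalvib (rule 2 does not apply)
  hobusalvib → hobusalveb   [vowel merger]
  hobusalveb → hobusarveb   [unconditioned shift]
  hobusarveb → hoburarveb   [rhotacism]
  giving Anvasi hoburarveb.

hoburarveb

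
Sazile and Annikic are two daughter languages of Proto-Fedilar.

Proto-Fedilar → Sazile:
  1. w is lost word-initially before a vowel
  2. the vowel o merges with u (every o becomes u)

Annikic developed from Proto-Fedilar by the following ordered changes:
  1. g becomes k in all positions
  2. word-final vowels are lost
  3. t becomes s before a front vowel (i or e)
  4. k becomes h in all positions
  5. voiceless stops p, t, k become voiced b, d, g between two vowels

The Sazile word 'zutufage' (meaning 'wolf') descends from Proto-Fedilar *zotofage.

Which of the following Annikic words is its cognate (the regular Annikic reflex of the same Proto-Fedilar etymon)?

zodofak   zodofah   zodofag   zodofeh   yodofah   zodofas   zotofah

Annikic: start from *zotofage.
  rule 1 (unconditioned shift): zotofage → zotofake
  rule 2 (apocope): zotofake → zotofak
  rule 3: no change — zotofak
  rule 4 (unconditioned shift): zotofak → zotofah
  rule 5 (intervocalic voicing): zotofah → zodofah
  ⇒ Annikic zodofah
Among the options, 'zodofah' alone shows every Annikic change applied in order.

zodofah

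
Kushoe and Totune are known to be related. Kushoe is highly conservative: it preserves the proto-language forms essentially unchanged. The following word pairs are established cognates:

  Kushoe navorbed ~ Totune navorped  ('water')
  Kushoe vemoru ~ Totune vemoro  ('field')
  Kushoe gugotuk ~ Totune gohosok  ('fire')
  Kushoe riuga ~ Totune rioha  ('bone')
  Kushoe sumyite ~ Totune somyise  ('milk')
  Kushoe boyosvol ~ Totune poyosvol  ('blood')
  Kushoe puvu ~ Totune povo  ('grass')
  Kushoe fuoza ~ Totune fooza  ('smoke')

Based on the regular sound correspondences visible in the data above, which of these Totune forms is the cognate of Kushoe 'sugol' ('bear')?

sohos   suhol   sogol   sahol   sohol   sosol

sohol

gugotuk ~ gohosok — Kushoe u corresponds to Totune o after a consonant, before a consonant other than r, m, n, p, b, f, v.
gugotuk ~ gohosok — Kushoe g corresponds to Totune h between vowels (before a back vowel).
Applying these to Kushoe 'sugol':
  sugol → sogol   (u→o after a consonant, before a consonant other than r, m, n, p, b, f, v)
  sogol → sohol   (g→h between vowels (before a back vowel))
So the Totune cognate is 'sohol'.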